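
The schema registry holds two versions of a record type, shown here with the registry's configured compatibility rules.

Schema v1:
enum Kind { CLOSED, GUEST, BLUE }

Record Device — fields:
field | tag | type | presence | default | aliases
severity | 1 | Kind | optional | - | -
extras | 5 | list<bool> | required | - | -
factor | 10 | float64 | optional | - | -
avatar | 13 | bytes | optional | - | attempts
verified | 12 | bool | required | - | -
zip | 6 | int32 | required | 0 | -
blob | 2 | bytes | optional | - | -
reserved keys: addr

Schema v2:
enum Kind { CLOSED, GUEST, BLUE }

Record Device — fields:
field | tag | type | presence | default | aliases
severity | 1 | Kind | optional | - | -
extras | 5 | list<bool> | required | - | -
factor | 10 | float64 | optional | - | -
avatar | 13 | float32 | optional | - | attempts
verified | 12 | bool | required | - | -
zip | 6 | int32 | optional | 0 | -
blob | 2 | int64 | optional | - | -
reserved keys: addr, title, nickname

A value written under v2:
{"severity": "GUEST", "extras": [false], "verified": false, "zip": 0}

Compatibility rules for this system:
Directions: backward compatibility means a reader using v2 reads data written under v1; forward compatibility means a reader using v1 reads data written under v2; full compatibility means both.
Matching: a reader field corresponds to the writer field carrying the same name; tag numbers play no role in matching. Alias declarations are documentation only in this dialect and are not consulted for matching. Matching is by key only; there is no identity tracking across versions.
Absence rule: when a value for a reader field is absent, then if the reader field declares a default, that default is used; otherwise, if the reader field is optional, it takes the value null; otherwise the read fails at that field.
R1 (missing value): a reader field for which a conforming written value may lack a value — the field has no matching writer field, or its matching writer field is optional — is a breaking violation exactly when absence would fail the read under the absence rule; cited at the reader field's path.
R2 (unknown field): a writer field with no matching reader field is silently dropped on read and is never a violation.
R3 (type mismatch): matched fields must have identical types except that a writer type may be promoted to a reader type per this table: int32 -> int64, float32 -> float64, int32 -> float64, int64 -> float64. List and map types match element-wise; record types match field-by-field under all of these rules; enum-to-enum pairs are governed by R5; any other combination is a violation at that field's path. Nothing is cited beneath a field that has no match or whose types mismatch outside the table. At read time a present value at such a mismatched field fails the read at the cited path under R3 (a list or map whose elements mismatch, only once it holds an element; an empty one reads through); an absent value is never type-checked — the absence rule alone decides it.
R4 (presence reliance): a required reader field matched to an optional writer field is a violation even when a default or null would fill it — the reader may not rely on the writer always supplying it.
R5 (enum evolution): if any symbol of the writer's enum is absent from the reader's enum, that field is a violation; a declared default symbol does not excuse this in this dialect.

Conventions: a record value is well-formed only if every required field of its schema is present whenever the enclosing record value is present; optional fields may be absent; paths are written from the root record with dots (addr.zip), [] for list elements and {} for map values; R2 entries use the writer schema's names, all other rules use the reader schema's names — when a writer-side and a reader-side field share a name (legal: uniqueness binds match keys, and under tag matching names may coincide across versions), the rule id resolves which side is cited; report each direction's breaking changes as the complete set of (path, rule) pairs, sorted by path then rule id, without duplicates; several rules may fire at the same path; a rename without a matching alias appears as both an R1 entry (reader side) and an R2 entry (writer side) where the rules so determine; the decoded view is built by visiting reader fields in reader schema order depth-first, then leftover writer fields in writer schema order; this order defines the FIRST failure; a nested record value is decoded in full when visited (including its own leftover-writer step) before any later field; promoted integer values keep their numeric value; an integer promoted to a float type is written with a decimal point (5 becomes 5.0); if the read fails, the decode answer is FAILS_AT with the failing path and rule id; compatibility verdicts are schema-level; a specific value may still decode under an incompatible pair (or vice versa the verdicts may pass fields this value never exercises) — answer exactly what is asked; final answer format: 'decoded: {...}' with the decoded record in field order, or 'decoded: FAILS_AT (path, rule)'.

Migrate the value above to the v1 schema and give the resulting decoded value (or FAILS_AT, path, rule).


arrows below run writer -> reader for Device
decode walk for Device under reader schema v1:
  severity := "GUEST"
  extras := [false]
  factor := null (not supplied -> null)
  avatar := null (not supplied -> null)
  verified := false
  zip := 0
  blob := null (not supplied -> null)
  => decoded: {"severity": "GUEST", "extras": [false], "factor": null, "avatar": null, "verified": false, "zip": 0, "blob": null}
remaining Device differences; none change what is asked:
  field blob in record Device: type bytes changed to int64 -> changes Device's schema-level verdicts only — the decode of this value is the same
  field avatar in record Device: type bytes changed to float32 -> changes Device's schema-level verdicts only — the decode of this value is the same
  field zip in record Device: required changed to optional -> changes Device's schema-level verdicts only — the decode of this value is the same

decoded: {"severity": "GUEST", "extras": [false], "factor": null, "avatar": null, "verified": false, "zip": 0, "blob": null}


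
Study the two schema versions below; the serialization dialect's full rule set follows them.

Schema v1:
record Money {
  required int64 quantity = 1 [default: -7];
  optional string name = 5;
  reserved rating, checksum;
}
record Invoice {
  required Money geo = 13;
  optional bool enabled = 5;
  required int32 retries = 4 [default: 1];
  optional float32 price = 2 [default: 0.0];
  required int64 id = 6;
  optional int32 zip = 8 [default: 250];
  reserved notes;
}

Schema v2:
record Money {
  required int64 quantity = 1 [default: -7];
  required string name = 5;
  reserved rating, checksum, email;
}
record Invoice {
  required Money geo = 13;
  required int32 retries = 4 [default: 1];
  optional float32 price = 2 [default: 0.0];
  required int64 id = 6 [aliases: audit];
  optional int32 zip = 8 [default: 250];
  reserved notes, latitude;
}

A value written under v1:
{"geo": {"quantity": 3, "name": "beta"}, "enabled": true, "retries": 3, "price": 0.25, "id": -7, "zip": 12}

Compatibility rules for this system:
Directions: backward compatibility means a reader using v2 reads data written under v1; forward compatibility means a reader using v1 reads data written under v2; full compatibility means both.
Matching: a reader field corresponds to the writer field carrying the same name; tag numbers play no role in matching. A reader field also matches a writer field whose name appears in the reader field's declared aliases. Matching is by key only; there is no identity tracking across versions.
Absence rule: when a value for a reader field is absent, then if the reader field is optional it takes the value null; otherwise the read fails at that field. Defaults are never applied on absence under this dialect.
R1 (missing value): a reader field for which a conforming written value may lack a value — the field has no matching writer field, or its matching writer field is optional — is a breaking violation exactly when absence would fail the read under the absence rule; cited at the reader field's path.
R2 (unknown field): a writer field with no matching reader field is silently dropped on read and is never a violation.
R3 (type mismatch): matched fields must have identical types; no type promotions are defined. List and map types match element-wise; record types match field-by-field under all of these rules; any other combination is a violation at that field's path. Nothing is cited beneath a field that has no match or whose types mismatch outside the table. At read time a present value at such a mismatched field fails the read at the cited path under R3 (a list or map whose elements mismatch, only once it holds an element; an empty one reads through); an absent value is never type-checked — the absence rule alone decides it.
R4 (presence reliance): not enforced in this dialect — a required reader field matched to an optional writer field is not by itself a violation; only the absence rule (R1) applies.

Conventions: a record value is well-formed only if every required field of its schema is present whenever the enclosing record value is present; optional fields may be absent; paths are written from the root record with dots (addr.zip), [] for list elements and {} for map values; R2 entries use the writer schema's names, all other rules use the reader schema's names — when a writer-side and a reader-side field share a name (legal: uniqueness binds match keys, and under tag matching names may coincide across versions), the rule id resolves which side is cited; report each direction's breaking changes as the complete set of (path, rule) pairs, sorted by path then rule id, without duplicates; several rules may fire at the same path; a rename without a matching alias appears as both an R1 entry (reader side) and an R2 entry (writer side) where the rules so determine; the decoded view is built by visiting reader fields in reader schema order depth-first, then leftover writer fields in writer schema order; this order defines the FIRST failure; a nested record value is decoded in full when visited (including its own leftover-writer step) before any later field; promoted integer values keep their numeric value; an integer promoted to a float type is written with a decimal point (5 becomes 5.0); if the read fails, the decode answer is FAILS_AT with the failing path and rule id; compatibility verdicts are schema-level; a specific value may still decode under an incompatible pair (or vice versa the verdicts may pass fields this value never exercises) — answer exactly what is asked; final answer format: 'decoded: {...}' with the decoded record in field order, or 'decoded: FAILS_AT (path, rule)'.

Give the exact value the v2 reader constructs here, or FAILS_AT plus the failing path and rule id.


decoded: {"geo": {"quantity": 3, "name": "beta"}, "retries": 3, "price": 0.25, "id": -7, "zip": 12}

in Invoice below, arrows point writer -> reader
decode (reader v2):
  geo.quantity := 3
  geo.name := "beta"
  retries := 3
  price := 0.25
  id := -7
  zip := 12
  writer enabled: no reader field; dropped
  => decoded: {"geo": {"quantity": 3, "name": "beta"}, "retries": 3, "price": 0.25, "id": -7, "zip": 12}
the rest of the Invoice diff is inert for this question:
  field name in record Money: optional changed to required -> matters for Invoice compatibility verdicts, not for this value's decode


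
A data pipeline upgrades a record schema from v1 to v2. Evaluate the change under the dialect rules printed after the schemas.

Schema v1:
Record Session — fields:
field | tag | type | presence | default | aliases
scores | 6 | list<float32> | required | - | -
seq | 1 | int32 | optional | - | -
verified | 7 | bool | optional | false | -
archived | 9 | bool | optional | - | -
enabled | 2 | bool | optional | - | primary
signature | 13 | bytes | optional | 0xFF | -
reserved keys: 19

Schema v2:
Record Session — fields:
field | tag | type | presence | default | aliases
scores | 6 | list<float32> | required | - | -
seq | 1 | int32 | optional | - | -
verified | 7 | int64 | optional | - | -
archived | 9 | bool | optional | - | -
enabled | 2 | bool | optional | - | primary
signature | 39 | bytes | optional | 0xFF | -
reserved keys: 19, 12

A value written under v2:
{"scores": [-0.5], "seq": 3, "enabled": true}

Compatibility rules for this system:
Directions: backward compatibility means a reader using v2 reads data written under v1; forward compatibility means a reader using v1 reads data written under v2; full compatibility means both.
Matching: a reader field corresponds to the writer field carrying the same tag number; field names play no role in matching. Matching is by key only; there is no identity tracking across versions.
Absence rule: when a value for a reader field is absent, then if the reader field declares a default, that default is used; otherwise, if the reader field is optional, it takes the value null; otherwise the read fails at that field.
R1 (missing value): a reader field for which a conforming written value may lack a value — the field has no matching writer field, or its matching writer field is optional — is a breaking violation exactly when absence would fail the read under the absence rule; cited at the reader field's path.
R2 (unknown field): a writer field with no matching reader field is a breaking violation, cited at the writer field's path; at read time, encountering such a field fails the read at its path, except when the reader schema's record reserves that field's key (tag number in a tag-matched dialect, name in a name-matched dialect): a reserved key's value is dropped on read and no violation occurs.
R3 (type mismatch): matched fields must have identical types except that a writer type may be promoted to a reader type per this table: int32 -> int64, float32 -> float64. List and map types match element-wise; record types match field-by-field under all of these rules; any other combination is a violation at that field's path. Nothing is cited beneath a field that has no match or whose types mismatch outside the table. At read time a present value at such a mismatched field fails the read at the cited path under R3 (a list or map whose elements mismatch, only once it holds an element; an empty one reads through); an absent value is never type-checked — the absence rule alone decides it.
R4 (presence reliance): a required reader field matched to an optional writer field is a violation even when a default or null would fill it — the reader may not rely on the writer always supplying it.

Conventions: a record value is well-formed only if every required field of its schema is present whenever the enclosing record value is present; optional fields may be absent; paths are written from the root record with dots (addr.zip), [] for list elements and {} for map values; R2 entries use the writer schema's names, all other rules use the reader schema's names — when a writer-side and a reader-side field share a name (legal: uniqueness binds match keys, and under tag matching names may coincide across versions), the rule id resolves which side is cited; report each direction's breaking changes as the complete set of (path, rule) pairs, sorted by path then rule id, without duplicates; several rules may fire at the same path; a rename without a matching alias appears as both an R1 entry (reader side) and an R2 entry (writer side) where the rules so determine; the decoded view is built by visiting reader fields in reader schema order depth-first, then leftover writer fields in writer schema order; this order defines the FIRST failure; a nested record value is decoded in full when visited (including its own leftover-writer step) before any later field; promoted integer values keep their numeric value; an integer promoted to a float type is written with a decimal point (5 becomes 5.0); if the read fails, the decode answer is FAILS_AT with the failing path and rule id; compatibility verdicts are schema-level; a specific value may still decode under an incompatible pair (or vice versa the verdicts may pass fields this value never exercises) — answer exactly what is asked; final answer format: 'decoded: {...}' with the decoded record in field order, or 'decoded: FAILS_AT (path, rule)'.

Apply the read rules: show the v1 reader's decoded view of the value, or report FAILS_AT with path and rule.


in Session below, arrows point writer -> reader
migrating the Session value to v1:
  scores := [-0.5]
  seq := 3
  verified := false (missing; default applied)
  archived := null (missing; optional => null)
  enabled := true
  signature := 0xFF (missing; default applied)
  => decoded: {"scores": [-0.5], "seq": 3, "verified": false, "archived": null, "enabled": true, "signature": 0xFF}
remaining Session differences; none change what is asked:
  field verified in record Session: type bool changed to int64 (its default is dropped) -> affects the rule determinations only; this particular Session value decodes identically
  field signature in record Session: tag 13 changed to 39 -> affects the rule determinations only; this particular Session value decodes identically

decoded: {"scores": [-0.5], "seq": 3, "verified": false, "archived": null, "enabled": true, "signature": 0xFF}


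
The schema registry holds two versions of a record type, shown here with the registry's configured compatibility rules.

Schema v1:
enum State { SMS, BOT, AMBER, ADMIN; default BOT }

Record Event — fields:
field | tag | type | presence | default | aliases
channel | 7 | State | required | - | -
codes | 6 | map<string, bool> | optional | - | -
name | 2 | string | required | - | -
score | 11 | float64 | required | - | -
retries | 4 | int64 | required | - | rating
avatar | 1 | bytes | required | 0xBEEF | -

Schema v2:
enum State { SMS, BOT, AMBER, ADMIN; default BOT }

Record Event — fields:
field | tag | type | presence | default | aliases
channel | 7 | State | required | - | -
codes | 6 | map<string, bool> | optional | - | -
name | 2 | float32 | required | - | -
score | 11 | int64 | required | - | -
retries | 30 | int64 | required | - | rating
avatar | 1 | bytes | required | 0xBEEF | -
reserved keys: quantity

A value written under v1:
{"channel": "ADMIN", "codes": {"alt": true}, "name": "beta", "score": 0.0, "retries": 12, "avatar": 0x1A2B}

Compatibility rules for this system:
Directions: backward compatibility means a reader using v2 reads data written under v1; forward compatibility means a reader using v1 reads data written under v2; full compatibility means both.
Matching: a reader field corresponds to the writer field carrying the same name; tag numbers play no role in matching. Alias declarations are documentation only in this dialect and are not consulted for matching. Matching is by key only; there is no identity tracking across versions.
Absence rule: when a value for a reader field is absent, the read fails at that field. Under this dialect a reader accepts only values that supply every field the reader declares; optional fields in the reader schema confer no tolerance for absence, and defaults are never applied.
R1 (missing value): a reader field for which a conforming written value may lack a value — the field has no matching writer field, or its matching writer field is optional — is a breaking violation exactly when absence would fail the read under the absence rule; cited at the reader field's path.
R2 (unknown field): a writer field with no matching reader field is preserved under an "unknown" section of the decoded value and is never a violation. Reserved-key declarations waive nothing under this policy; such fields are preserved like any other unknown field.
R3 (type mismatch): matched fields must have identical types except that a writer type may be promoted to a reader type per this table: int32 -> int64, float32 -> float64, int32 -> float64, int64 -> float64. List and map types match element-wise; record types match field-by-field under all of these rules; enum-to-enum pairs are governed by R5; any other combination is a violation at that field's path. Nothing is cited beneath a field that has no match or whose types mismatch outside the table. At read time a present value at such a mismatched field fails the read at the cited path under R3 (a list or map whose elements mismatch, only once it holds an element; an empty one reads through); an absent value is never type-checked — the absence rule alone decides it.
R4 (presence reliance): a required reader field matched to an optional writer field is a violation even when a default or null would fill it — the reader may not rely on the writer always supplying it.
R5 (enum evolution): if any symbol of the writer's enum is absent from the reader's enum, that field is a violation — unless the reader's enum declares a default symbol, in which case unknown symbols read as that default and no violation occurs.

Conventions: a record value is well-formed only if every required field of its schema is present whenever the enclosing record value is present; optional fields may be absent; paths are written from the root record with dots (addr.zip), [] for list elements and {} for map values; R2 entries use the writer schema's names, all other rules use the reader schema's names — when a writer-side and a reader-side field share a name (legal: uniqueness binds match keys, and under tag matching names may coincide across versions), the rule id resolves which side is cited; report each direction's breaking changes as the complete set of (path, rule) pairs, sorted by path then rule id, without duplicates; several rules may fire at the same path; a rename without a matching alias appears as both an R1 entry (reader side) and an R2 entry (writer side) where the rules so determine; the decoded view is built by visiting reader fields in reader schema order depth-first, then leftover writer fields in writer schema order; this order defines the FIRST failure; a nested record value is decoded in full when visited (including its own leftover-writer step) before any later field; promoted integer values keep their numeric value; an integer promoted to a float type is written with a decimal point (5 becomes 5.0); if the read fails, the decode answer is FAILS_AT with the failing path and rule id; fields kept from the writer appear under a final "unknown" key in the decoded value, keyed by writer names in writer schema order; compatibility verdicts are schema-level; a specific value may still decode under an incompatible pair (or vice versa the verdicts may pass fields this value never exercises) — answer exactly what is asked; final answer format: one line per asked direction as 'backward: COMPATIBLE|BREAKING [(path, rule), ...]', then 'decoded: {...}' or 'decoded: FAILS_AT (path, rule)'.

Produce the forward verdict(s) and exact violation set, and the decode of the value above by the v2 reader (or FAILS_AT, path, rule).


each type pair in Event: writer, then reader
checking forward for Event: reader v1 against writer v2:
  State -> State, writer required: channel aligns to channel
  map<string, bool> -> map<string, bool>, writer optional: codes aligns to codes
  float32 -> string, writer required: name aligns to name
  int64 -> float64, writer required: score aligns to score
  int64 -> int64, writer required: retries aligns to retries
  bytes -> bytes, writer required: avatar aligns to avatar
  R1 fires at codes
  R3 fires at name
  => forward verdict for Event: BREAKING, 2 violation(s)
decoding the Event value with the v2 reader:
  channel := "ADMIN"
  codes := {"alt": true}
  read fails at name under R3
  => FAILS_AT (name, R3)
ruling out the remaining Event differences:
  field retries in record Event: tag 4 changed to 30 -> triggers nothing under Event's printed rules — same verdict
  field score in record Event: type float64 changed to int64 -> affects backward compatibility only, which is not asked

forward: BREAKING [(codes, R1), (name, R3)]; decoded: FAILS_AT (name, R3)


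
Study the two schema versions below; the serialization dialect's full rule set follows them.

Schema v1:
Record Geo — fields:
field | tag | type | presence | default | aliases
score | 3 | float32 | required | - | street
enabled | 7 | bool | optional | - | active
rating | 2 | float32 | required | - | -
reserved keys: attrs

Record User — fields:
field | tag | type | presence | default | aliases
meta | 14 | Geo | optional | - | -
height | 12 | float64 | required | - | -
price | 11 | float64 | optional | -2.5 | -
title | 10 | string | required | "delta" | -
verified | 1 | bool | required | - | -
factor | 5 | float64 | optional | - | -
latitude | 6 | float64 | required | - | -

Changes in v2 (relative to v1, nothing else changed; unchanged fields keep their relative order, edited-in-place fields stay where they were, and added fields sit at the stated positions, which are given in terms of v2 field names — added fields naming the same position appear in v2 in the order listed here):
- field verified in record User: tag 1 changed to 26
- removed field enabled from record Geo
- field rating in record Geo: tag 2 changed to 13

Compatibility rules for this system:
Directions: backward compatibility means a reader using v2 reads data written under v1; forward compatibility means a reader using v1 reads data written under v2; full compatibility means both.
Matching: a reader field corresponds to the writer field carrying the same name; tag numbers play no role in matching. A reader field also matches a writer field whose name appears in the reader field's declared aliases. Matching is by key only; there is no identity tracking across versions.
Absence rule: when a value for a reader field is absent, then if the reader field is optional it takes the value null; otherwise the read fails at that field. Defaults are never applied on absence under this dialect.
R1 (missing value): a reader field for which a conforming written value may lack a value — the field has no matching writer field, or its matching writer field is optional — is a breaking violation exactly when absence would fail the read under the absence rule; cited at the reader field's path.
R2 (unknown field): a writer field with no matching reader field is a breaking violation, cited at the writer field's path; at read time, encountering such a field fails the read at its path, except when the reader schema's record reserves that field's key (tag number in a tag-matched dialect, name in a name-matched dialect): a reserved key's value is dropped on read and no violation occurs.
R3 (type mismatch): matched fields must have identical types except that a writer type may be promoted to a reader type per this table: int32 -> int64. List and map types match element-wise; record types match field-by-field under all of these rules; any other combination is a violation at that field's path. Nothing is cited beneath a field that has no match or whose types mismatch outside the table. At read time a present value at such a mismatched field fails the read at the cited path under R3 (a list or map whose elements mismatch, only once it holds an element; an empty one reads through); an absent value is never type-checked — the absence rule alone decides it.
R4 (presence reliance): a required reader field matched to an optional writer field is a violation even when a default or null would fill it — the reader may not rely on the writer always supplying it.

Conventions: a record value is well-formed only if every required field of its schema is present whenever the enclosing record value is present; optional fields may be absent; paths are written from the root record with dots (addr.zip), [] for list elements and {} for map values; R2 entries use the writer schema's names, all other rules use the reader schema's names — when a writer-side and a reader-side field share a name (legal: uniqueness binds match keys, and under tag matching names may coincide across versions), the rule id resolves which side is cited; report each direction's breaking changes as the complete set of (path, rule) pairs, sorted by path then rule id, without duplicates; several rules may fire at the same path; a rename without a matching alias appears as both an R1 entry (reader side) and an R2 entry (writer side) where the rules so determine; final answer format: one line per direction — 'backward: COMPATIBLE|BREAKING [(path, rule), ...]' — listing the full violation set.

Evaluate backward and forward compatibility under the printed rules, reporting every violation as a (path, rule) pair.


each type pair in User: writer, then reader
backward for User (reader v2, writer v1):
  writer optional, Geo -> Geo: reader meta maps from writer meta
  writer required, float64 -> float64: reader height maps from writer height
  writer optional, float64 -> float64: reader price maps from writer price
  writer required, string -> string: reader title maps from writer title
  writer required, bool -> bool: reader verified maps from writer verified
  writer optional, float64 -> float64: reader factor maps from writer factor
  writer required, float64 -> float64: reader latitude maps from writer latitude
  writer required, float32 -> float32: reader meta.score maps from writer meta.score
  writer required, float32 -> float32: reader meta.rating maps from writer meta.rating
  writer meta.enabled: unknown to reader
  rule R2 violated at meta.enabled
  => 1 violation(s): backward is BREAKING for User
forward for User (reader v1, writer v2):
  writer optional, Geo -> Geo: reader meta maps from writer meta
  writer required, float64 -> float64: reader height maps from writer height
  writer optional, float64 -> float64: reader price maps from writer price
  writer required, string -> string: reader title maps from writer title
  writer required, bool -> bool: reader verified maps from writer verified
  writer optional, float64 -> float64: reader factor maps from writer factor
  writer required, float64 -> float64: reader latitude maps from writer latitude
  writer required, float32 -> float32: reader meta.score maps from writer meta.score
  meta.enabled: no writer match
  writer required, float32 -> float32: reader meta.rating maps from writer meta.rating
  => forward verdict for User: COMPATIBLE, no violations

backward: BREAKING [(meta.enabled, R2)]; forward: COMPATIBLE []


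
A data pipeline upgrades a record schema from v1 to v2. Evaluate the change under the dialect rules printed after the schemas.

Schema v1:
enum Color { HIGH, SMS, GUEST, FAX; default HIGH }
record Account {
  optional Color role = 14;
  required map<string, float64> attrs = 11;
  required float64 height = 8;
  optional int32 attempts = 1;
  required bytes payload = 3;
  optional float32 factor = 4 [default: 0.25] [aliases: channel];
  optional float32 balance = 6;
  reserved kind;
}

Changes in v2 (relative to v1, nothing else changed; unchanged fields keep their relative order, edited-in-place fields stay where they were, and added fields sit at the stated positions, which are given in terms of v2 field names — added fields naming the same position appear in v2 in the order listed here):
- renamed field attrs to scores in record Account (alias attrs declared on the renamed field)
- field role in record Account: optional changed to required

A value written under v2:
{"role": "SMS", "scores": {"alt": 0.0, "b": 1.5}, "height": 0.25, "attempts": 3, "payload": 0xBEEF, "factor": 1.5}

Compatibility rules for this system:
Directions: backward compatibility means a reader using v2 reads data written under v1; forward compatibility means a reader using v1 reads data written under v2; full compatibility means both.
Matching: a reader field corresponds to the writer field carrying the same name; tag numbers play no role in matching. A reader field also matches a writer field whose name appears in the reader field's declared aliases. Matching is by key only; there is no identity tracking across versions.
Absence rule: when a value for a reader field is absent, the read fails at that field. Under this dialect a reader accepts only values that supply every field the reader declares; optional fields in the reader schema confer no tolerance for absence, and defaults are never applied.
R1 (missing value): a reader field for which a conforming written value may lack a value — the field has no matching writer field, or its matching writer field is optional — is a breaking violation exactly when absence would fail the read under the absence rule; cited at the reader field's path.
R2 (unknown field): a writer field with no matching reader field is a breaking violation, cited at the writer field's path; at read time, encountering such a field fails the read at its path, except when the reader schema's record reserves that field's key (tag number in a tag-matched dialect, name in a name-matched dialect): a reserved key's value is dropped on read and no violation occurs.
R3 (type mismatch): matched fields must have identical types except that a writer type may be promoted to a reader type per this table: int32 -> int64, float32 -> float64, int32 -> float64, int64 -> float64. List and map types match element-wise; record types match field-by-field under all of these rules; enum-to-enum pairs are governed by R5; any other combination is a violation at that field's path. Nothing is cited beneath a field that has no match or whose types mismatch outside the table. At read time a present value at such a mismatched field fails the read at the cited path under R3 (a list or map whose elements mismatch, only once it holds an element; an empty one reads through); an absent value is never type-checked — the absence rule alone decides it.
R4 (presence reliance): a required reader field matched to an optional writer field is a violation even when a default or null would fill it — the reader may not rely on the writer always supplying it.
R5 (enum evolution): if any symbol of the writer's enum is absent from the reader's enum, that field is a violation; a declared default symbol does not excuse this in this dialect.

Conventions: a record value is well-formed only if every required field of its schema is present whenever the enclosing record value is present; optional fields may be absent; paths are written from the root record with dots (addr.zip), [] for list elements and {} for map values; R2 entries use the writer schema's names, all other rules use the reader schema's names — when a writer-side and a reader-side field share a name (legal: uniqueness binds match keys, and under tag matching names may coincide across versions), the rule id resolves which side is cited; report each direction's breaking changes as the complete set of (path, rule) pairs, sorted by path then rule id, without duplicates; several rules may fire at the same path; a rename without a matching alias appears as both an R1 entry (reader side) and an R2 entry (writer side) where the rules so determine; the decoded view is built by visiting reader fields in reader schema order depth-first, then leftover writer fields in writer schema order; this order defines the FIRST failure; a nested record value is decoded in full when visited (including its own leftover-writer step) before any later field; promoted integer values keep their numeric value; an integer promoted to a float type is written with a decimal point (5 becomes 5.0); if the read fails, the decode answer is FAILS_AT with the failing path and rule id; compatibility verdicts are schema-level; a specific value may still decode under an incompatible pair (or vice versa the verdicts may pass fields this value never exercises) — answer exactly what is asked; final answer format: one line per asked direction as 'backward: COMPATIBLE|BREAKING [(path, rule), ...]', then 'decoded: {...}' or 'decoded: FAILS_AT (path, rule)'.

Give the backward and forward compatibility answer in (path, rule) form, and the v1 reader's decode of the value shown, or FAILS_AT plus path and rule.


each type pair in Account: writer, then reader
backward pass over Account, reader schema v2, writer schema v1:
  role <- role (Color -> Color, writer optional)
  scores <- attrs (map<string, float64> -> map<string, float64>, writer required)
  height <- height (float64 -> float64, writer required)
  attempts <- attempts (int32 -> int32, writer optional)
  payload <- payload (bytes -> bytes, writer required)
  factor <- factor (float32 -> float32, writer optional)
  balance <- balance (float32 -> float32, writer optional)
  violation R1 at attempts
  violation R1 at balance
  violation R1 at factor
  violation R1 at role
  violation R4 at role
  => backward verdict for Account: BREAKING, 5 violation(s)
forward pass over Account, reader schema v1, writer schema v2:
  role <- role (Color -> Color, writer required)
  attrs: no writer-side match
  height <- height (float64 -> float64, writer required)
  attempts <- attempts (int32 -> int32, writer optional)
  payload <- payload (bytes -> bytes, writer required)
  factor <- factor (float32 -> float32, writer optional)
  balance <- balance (float32 -> float32, writer optional)
  writer scores: unknown to reader
  violation R1 at attempts
  violation R1 at attrs
  violation R1 at balance
  violation R1 at factor
  violation R2 at scores
  => forward verdict for Account: BREAKING, 5 violation(s)
decode (reader v1):
  role := "SMS"
  read fails at attrs under R1 (no fill)
  => FAILS_AT (attrs, R1)

backward: BREAKING [(attempts, R1), (balance, R1), (factor, R1), (role, R1), (role, R4)]; forward: BREAKING [(attempts, R1), (attrs, R1), (balance, R1), (factor, R1), (scores, R2)]; decoded: FAILS_AT (attrs, R1)


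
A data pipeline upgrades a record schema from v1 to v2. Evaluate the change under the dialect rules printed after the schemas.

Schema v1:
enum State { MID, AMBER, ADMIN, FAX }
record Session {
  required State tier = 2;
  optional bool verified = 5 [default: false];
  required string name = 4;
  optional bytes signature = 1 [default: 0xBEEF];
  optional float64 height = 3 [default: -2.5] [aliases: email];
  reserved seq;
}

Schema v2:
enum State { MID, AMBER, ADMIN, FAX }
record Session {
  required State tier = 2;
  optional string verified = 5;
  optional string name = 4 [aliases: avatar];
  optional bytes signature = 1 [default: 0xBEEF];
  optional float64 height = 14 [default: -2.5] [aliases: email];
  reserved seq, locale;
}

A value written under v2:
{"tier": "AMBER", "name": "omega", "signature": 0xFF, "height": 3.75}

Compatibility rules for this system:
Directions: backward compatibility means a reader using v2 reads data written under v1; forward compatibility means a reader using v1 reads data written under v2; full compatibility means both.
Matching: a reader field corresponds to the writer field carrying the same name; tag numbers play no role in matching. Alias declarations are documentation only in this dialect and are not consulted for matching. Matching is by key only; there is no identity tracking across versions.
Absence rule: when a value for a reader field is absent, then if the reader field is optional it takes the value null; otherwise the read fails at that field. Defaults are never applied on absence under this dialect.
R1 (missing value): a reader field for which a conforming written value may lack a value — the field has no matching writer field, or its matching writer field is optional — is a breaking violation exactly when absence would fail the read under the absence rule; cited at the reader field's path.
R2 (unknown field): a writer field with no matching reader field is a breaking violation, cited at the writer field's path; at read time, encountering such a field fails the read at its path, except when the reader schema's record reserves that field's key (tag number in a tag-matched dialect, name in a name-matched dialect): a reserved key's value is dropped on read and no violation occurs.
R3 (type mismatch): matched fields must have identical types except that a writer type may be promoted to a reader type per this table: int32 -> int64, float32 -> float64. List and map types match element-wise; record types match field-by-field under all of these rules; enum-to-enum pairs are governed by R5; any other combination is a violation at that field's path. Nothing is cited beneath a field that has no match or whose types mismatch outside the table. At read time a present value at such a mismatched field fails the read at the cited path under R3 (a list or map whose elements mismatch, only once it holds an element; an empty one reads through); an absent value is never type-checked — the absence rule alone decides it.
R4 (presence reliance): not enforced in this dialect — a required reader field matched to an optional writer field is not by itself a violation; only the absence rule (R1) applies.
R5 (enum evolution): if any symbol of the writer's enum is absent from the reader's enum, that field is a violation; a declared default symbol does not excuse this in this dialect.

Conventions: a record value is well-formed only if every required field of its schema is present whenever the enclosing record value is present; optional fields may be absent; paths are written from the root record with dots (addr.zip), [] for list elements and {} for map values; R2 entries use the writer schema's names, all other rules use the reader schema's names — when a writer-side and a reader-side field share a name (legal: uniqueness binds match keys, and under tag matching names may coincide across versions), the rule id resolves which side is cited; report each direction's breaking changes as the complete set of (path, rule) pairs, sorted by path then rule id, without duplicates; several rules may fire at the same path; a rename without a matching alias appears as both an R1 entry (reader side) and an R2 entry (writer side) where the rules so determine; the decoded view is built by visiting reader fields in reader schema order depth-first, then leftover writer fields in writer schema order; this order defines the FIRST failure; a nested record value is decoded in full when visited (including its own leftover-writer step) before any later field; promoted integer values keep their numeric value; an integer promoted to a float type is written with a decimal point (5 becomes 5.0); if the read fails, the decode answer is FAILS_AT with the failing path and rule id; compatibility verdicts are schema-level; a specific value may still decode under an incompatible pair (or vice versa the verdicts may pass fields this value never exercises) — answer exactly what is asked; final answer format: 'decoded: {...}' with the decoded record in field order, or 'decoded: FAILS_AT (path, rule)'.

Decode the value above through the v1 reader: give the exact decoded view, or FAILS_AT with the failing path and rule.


decoded: {"tier": "AMBER", "verified": null, "name": "omega", "signature": 0xFF, "height": 3.75}

each type pair in Session: writer, then reader
decode (reader v1):
  tier := "AMBER"
  verified := null (missing; optional => null)
  name := "omega"
  signature := 0xFF
  height := 3.75
  => decoded: {"tier": "AMBER", "verified": null, "name": "omega", "signature": 0xFF, "height": 3.75}
the other Session changes do not affect what is asked:
  field verified in record Session: type bool changed to string (its default is dropped) -> shifts the Session verdicts, not this decode
  field height in record Session: tag 3 changed to 14 -> fires no rule on Session under this dialect and leaves the result unchanged
  field name in record Session: required changed to optional -> shifts the Session verdicts, not this decode
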